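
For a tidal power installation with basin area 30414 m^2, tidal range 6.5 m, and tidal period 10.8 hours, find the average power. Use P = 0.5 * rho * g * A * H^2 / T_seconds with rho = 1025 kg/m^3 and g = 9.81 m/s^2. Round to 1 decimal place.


Convert period to seconds: T = 10.8 * 3600 = 38880.0 s
H^2 = 6.5^2 = 42.25
P = 0.5 * rho * g * A * H^2 / T
P = 0.5 * 1025 * 9.81 * 30414 * 42.25 / 38880.0
P = 166164.0 W

166164.0


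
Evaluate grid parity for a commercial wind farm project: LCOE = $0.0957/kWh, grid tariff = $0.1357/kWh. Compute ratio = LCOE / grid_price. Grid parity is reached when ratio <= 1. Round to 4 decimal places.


Compare LCOE to grid price:
  LCOE = $0.0957/kWh, Grid price = $0.1357/kWh
  Ratio = LCOE / grid_price = 0.0957 / 0.1357 = 0.7052
  Grid parity achieved (ratio <= 1)? yes

0.7052


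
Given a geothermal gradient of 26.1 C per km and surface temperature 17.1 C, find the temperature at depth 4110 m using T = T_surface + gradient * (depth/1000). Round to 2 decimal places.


Convert depth to km: 4110 / 1000 = 4.11 km
Temperature increase = gradient * depth_km = 26.1 * 4.11 = 107.27 C
Temperature at depth = T_surface + delta_T = 17.1 + 107.27
T = 124.37 C

124.37


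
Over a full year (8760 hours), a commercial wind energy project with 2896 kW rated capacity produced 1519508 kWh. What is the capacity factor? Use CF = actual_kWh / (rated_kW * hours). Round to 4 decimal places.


Capacity factor = actual output / maximum possible output
Maximum possible = rated * hours = 2896 * 8760 = 25368960 kWh
CF = 1519508 / 25368960
CF = 0.0599

0.0599


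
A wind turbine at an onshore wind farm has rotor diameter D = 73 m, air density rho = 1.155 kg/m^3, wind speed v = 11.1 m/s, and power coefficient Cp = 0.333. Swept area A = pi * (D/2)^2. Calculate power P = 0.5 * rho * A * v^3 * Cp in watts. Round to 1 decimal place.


Step 1 -- Compute swept area:
  A = pi * (D/2)^2 = pi * (73/2)^2 = 4185.39 m^2
Step 2 -- Apply wind power equation:
  P = 0.5 * rho * A * v^3 * Cp
  v^3 = 11.1^3 = 1367.631
  P = 0.5 * 1.155 * 4185.39 * 1367.631 * 0.333
  P = 1100780.6 W

1100780.6


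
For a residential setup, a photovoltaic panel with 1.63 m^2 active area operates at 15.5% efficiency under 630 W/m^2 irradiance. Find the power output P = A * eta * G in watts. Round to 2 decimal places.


Use the solar power formula P = A * eta * G.
Given: A = 1.63 m^2, eta = 0.155, G = 630 W/m^2
P = 1.63 * 0.155 * 630
P = 159.17 W

159.17


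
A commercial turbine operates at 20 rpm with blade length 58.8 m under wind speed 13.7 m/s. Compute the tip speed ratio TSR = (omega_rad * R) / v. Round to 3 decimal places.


Convert rotational speed to rad/s:
  omega = 20 * 2 * pi / 60 = 2.0944 rad/s
Compute tip speed:
  v_tip = omega * R = 2.0944 * 58.8 = 123.15 m/s
Tip speed ratio:
  TSR = v_tip / v_wind = 123.15 / 13.7 = 8.989

8.989


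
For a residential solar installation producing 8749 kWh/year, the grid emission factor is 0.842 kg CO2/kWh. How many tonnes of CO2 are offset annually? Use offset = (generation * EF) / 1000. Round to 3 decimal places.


CO2 offset in kg = generation * emission_factor
CO2 offset = 8749 * 0.842 = 7366.66 kg
Convert to tonnes:
  CO2 offset = 7366.66 / 1000 = 7.367 tonnes

7.367


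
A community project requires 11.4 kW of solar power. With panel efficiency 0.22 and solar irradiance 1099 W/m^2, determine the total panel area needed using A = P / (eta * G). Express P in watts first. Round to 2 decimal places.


Convert target power to watts: P = 11.4 * 1000 = 11400.0 W
Compute denominator: eta * G = 0.22 * 1099 = 241.78
Required area A = P / (eta * G) = 11400.0 / 241.78
A = 47.15 m^2

47.15


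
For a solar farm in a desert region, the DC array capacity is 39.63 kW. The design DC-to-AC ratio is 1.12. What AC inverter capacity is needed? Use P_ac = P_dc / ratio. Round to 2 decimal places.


The inverter AC capacity is determined by the DC/AC ratio.
Given: P_dc = 39.63 kW, DC/AC ratio = 1.12
P_ac = P_dc / ratio = 39.63 / 1.12
P_ac = 35.38 kW

35.38


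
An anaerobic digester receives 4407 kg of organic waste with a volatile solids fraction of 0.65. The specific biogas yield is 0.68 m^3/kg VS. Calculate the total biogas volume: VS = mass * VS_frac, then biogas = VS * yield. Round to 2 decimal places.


Compute volatile solids:
  VS = mass * VS_fraction = 4407 * 0.65 = 2864.55 kg
Calculate biogas volume:
  Biogas = VS * specific_yield = 2864.55 * 0.68
  Biogas = 1947.89 m^3

1947.89


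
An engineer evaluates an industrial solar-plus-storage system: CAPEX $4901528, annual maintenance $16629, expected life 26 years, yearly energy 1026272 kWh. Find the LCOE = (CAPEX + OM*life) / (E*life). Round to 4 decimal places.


Total cost = CAPEX + OM * lifetime = 4901528 + 16629 * 26 = 4901528 + 432354 = 5333882
Total generation = annual * lifetime = 1026272 * 26 = 26683072 kWh
LCOE = 5333882 / 26683072
LCOE = 0.1999 $/kWh

0.1999


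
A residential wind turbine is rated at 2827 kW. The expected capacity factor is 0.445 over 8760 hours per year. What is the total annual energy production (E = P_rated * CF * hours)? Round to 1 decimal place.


Annual energy = rated_kW * capacity_factor * hours_per_year
Given: P_rated = 2827 kW, CF = 0.445, hours = 8760
E = 2827 * 0.445 * 8760
E = 11020211.4 kWh

11020211.4


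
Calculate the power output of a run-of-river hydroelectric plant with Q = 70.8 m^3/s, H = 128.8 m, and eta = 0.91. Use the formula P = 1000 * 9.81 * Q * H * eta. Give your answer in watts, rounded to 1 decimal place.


Apply the hydropower formula P = rho * g * Q * H * eta
rho * g = 1000 * 9.81 = 9810.0
P = 9810.0 * 70.8 * 128.8 * 0.91
P = 81406582.0 W

81406582.0


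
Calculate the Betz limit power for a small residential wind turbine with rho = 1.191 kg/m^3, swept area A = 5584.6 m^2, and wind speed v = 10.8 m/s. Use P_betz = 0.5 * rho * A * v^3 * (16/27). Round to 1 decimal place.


The Betz coefficient Cp_max = 16/27 = 0.5926
v^3 = 10.8^3 = 1259.712
P_betz = 0.5 * rho * A * v^3 * Cp_max
P_betz = 0.5 * 1.191 * 5584.6 * 1259.712 * 0.5926
P_betz = 2482569.0 W

2482569.0


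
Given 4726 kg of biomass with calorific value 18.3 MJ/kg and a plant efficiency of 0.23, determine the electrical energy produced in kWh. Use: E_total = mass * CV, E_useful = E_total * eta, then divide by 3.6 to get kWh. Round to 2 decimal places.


Total energy = mass * CV = 4726 * 18.3 = 86485.8 MJ
Useful energy = total * eta = 86485.8 * 0.23 = 19891.73 MJ
Convert to kWh: 19891.73 / 3.6
Useful energy = 5525.48 kWh

5525.48


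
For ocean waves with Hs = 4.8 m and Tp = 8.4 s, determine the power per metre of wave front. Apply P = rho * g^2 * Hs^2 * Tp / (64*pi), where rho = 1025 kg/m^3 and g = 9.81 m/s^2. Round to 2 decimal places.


Apply wave power formula:
  g^2 = 9.81^2 = 96.2361
  Hs^2 = 4.8^2 = 23.04
  Numerator = rho * g^2 * Hs^2 * Tp = 1025 * 96.2361 * 23.04 * 8.4 = 19090778.6
  Denominator = 64 * pi = 201.0619
  P = 19090778.6 / 201.0619 = 94949.74 W/m

94949.74


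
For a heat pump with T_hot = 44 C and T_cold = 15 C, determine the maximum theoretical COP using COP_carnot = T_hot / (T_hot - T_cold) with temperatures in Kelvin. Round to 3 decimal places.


Convert to Kelvin:
  T_hot = 44 + 273.15 = 317.15 K
  T_cold = 15 + 273.15 = 288.15 K
Apply Carnot COP formula:
  COP = T_hot_K / (T_hot_K - T_cold_K) = 317.15 / 29.0
  COP = 10.936

10.936


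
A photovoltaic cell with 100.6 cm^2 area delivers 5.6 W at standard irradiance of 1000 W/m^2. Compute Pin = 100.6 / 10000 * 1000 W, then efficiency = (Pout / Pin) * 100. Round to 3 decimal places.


First compute the input power:
  Pin = area_cm2 / 10000 * G = 100.6 / 10000 * 1000 = 10.06 W
Then compute efficiency:
  Efficiency = (Pout / Pin) * 100 = (5.6 / 10.06) * 100
  Efficiency = 55.666%

55.666


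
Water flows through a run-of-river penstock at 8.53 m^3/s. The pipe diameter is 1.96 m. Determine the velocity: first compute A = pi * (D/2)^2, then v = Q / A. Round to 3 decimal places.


Compute pipe cross-sectional area:
  A = pi * (D/2)^2 = pi * (1.96/2)^2 = 3.0172 m^2
Calculate velocity:
  v = Q / A = 8.53 / 3.0172
  v = 2.827 m/s

2.827


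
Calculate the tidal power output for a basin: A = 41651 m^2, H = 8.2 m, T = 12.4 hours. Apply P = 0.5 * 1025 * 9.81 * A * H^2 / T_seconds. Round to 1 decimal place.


Convert period to seconds: T = 12.4 * 3600 = 44640.0 s
H^2 = 8.2^2 = 67.24
P = 0.5 * rho * g * A * H^2 / T
P = 0.5 * 1025 * 9.81 * 41651 * 67.24 / 44640.0
P = 315421.9 W

315421.9


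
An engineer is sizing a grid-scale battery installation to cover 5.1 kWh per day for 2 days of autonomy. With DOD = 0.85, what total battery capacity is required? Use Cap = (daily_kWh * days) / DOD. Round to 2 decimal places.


Total energy needed = daily * days = 5.1 * 2 = 10.2 kWh
Account for depth of discharge:
  Cap = total_energy / DOD = 10.2 / 0.85
  Cap = 12.00 kWh

12.00


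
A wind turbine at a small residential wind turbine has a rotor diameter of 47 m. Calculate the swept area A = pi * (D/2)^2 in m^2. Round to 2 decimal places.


Compute the rotor radius:
  r = D / 2 = 47 / 2 = 23.5 m
Calculate swept area:
  A = pi * r^2 = pi * 23.5^2
  A = 1734.94 m^2

1734.94


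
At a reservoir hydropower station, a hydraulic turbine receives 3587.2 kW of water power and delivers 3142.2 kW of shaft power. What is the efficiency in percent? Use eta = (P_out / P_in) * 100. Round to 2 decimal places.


Turbine efficiency = (output power / input power) * 100
eta = (3142.2 / 3587.2) * 100
eta = 87.59%

87.59


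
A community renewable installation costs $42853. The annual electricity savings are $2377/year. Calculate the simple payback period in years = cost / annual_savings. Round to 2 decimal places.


Simple payback period = initial cost / annual savings
Payback = 42853 / 2377
Payback = 18.03 years

18.03


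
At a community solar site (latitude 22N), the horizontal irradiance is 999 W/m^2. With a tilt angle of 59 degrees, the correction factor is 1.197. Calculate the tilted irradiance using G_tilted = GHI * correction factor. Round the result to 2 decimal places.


Identify the given values:
  GHI = 999 W/m^2, tilt correction factor = 1.197
Apply the formula G_tilted = GHI * factor:
  G_tilted = 999 * 1.197
  G_tilted = 1195.80 W/m^2

1195.80


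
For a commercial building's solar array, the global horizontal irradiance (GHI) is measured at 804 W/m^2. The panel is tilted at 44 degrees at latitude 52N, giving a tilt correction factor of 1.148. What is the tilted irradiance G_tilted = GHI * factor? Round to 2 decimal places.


Identify the given values:
  GHI = 804 W/m^2, tilt correction factor = 1.148
Apply the formula G_tilted = GHI * factor:
  G_tilted = 804 * 1.148
  G_tilted = 922.99 W/m^2

922.99


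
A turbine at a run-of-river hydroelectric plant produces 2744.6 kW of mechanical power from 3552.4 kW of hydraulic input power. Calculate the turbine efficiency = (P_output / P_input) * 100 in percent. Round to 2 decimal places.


Turbine efficiency = (output power / input power) * 100
eta = (2744.6 / 3552.4) * 100
eta = 77.26%

77.26


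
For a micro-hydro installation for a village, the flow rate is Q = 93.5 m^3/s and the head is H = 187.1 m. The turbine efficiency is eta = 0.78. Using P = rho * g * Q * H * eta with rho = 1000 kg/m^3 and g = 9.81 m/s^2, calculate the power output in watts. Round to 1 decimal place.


Apply the hydropower formula P = rho * g * Q * H * eta
rho * g = 1000 * 9.81 = 9810.0
P = 9810.0 * 93.5 * 187.1 * 0.78
P = 133859441.4 W

133859441.4


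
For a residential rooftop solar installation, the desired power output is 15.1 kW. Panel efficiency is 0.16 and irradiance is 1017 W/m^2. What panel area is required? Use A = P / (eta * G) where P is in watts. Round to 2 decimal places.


Convert target power to watts: P = 15.1 * 1000 = 15100.0 W
Compute denominator: eta * G = 0.16 * 1017 = 162.72
Required area A = P / (eta * G) = 15100.0 / 162.72
A = 92.80 m^2

92.80


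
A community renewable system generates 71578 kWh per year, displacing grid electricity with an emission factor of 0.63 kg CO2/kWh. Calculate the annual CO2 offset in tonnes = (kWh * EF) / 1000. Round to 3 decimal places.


CO2 offset in kg = generation * emission_factor
CO2 offset = 71578 * 0.63 = 45094.14 kg
Convert to tonnes:
  CO2 offset = 45094.14 / 1000 = 45.094 tonnes

45.094


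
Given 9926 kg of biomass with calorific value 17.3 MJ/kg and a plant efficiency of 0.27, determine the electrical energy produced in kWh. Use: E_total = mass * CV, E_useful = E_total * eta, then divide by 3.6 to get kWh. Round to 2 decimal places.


Total energy = mass * CV = 9926 * 17.3 = 171719.8 MJ
Useful energy = total * eta = 171719.8 * 0.27 = 46364.35 MJ
Convert to kWh: 46364.35 / 3.6
Useful energy = 12878.99 kWh

12878.99


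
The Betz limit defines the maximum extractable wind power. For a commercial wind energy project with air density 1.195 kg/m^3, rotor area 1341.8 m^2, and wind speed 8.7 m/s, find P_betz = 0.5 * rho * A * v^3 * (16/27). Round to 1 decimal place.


The Betz coefficient Cp_max = 16/27 = 0.5926
v^3 = 8.7^3 = 658.503
P_betz = 0.5 * rho * A * v^3 * Cp_max
P_betz = 0.5 * 1.195 * 1341.8 * 658.503 * 0.5926
P_betz = 312852.5 W

312852.5


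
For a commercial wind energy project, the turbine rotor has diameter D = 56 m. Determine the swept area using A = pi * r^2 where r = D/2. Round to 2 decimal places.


Compute the rotor radius:
  r = D / 2 = 56 / 2 = 28.0 m
Calculate swept area:
  A = pi * r^2 = pi * 28.0^2
  A = 2463.01 m^2

2463.01


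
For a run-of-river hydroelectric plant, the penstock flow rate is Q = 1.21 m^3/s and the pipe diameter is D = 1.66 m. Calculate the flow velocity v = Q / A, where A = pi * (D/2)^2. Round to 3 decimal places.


Compute pipe cross-sectional area:
  A = pi * (D/2)^2 = pi * (1.66/2)^2 = 2.1642 m^2
Calculate velocity:
  v = Q / A = 1.21 / 2.1642
  v = 0.559 m/s

0.559


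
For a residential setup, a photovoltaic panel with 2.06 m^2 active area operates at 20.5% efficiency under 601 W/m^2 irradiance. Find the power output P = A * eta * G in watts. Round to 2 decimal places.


Use the solar power formula P = A * eta * G.
Given: A = 2.06 m^2, eta = 0.205, G = 601 W/m^2
P = 2.06 * 0.205 * 601
P = 253.80 W

253.80


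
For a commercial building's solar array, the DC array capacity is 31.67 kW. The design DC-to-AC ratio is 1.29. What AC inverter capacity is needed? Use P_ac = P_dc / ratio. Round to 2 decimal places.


The inverter AC capacity is determined by the DC/AC ratio.
Given: P_dc = 31.67 kW, DC/AC ratio = 1.29
P_ac = P_dc / ratio = 31.67 / 1.29
P_ac = 24.55 kW

24.55


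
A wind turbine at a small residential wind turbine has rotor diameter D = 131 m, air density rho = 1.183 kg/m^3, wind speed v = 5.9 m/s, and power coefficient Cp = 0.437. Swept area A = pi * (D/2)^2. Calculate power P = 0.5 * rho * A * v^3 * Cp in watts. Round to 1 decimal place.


Step 1 -- Compute swept area:
  A = pi * (D/2)^2 = pi * (131/2)^2 = 13478.22 m^2
Step 2 -- Apply wind power equation:
  P = 0.5 * rho * A * v^3 * Cp
  v^3 = 5.9^3 = 205.379
  P = 0.5 * 1.183 * 13478.22 * 205.379 * 0.437
  P = 715524.8 W

715524.8


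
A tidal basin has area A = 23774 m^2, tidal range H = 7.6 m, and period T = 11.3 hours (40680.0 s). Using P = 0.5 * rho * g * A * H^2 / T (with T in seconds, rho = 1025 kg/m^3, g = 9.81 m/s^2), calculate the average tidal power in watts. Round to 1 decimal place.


Convert period to seconds: T = 11.3 * 3600 = 40680.0 s
H^2 = 7.6^2 = 57.76
P = 0.5 * rho * g * A * H^2 / T
P = 0.5 * 1025 * 9.81 * 23774 * 57.76 / 40680.0
P = 169711.5 W

169711.5


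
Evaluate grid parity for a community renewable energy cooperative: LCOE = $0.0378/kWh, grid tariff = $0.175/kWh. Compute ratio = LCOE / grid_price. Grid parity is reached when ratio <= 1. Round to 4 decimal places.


Compare LCOE to grid price:
  LCOE = $0.0378/kWh, Grid price = $0.175/kWh
  Ratio = LCOE / grid_price = 0.0378 / 0.175 = 0.2160
  Grid parity achieved (ratio <= 1)? yes

0.2160


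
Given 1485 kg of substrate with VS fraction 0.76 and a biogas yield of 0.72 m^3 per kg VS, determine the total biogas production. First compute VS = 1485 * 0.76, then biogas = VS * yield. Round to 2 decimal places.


Compute volatile solids:
  VS = mass * VS_fraction = 1485 * 0.76 = 1128.6 kg
Calculate biogas volume:
  Biogas = VS * specific_yield = 1128.6 * 0.72
  Biogas = 812.59 m^3

812.59


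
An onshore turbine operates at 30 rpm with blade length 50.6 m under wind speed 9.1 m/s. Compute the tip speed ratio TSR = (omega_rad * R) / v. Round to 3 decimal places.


Convert rotational speed to rad/s:
  omega = 30 * 2 * pi / 60 = 3.1416 rad/s
Compute tip speed:
  v_tip = omega * R = 3.1416 * 50.6 = 158.965 m/s
Tip speed ratio:
  TSR = v_tip / v_wind = 158.965 / 9.1 = 17.469

17.469


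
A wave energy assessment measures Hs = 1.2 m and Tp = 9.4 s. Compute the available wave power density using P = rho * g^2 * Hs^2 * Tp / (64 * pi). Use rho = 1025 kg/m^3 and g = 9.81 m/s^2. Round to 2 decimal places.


Apply wave power formula:
  g^2 = 9.81^2 = 96.2361
  Hs^2 = 1.2^2 = 1.44
  Numerator = rho * g^2 * Hs^2 * Tp = 1025 * 96.2361 * 1.44 * 9.4 = 1335218.15
  Denominator = 64 * pi = 201.0619
  P = 1335218.15 / 201.0619 = 6640.83 W/m

6640.83


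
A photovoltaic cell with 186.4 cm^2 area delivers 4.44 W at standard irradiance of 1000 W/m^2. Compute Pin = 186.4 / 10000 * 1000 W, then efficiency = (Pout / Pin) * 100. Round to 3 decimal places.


First compute the input power:
  Pin = area_cm2 / 10000 * G = 186.4 / 10000 * 1000 = 18.64 W
Then compute efficiency:
  Efficiency = (Pout / Pin) * 100 = (4.44 / 18.64) * 100
  Efficiency = 23.820%

23.820


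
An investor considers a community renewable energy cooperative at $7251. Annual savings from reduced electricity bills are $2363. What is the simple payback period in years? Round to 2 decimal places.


Simple payback period = initial cost / annual savings
Payback = 7251 / 2363
Payback = 3.07 years

3.07


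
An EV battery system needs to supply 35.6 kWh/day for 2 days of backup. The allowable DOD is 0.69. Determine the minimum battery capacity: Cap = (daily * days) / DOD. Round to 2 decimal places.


Total energy needed = daily * days = 35.6 * 2 = 71.2 kWh
Account for depth of discharge:
  Cap = total_energy / DOD = 71.2 / 0.69
  Cap = 103.19 kWh

103.19


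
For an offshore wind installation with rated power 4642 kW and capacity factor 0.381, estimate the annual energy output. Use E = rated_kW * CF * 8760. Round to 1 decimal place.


Annual energy = rated_kW * capacity_factor * hours_per_year
Given: P_rated = 4642 kW, CF = 0.381, hours = 8760
E = 4642 * 0.381 * 8760
E = 15492953.5 kWh

15492953.5


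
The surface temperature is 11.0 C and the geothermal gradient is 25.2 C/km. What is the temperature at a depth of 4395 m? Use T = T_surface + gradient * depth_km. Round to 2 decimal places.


Convert depth to km: 4395 / 1000 = 4.395 km
Temperature increase = gradient * depth_km = 25.2 * 4.395 = 110.75 C
Temperature at depth = T_surface + delta_T = 11.0 + 110.75
T = 121.75 C

121.75


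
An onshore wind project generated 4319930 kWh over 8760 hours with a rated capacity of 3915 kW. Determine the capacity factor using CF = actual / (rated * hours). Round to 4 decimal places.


Capacity factor = actual output / maximum possible output
Maximum possible = rated * hours = 3915 * 8760 = 34295400 kWh
CF = 4319930 / 34295400
CF = 0.1260

0.1260


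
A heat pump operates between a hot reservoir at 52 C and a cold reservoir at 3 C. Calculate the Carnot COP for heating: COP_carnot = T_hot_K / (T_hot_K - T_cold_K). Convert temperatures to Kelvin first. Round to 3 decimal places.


Convert to Kelvin:
  T_hot = 52 + 273.15 = 325.15 K
  T_cold = 3 + 273.15 = 276.15 K
Apply Carnot COP formula:
  COP = T_hot_K / (T_hot_K - T_cold_K) = 325.15 / 49.0
  COP = 6.636

6.636


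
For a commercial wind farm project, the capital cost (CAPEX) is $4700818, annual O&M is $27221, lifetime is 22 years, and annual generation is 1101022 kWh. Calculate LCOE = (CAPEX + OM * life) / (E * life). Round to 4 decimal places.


Total cost = CAPEX + OM * lifetime = 4700818 + 27221 * 22 = 4700818 + 598862 = 5299680
Total generation = annual * lifetime = 1101022 * 22 = 24222484 kWh
LCOE = 5299680 / 24222484
LCOE = 0.2188 $/kWh

0.2188


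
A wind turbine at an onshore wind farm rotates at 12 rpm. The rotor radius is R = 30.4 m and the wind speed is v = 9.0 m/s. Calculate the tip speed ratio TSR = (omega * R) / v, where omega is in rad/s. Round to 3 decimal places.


Convert rotational speed to rad/s:
  omega = 12 * 2 * pi / 60 = 1.2566 rad/s
Compute tip speed:
  v_tip = omega * R = 1.2566 * 30.4 = 38.202 m/s
Tip speed ratio:
  TSR = v_tip / v_wind = 38.202 / 9.0 = 4.245

4.245


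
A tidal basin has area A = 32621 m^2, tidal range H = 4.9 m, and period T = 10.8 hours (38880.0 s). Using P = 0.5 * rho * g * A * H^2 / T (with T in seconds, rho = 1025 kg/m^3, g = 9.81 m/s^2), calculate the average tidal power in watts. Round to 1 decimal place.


Convert period to seconds: T = 10.8 * 3600 = 38880.0 s
H^2 = 4.9^2 = 24.01
P = 0.5 * rho * g * A * H^2 / T
P = 0.5 * 1025 * 9.81 * 32621 * 24.01 / 38880.0
P = 101280.6 W

101280.6


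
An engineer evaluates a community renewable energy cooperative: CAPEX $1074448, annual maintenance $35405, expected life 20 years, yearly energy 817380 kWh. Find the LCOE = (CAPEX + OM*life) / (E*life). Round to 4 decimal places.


Total cost = CAPEX + OM * lifetime = 1074448 + 35405 * 20 = 1074448 + 708100 = 1782548
Total generation = annual * lifetime = 817380 * 20 = 16347600 kWh
LCOE = 1782548 / 16347600
LCOE = 0.1090 $/kWh

0.1090


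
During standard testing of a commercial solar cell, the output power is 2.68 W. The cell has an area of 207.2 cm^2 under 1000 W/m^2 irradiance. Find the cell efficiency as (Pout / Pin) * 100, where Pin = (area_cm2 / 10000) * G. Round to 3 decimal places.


First compute the input power:
  Pin = area_cm2 / 10000 * G = 207.2 / 10000 * 1000 = 20.72 W
Then compute efficiency:
  Efficiency = (Pout / Pin) * 100 = (2.68 / 20.72) * 100
  Efficiency = 12.934%

12.934


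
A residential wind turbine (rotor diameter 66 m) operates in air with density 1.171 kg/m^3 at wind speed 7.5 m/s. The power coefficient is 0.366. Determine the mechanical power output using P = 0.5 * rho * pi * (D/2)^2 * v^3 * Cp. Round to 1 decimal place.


Step 1 -- Compute swept area:
  A = pi * (D/2)^2 = pi * (66/2)^2 = 3421.19 m^2
Step 2 -- Apply wind power equation:
  P = 0.5 * rho * A * v^3 * Cp
  v^3 = 7.5^3 = 421.875
  P = 0.5 * 1.171 * 3421.19 * 421.875 * 0.366
  P = 309292.6 W

309292.6


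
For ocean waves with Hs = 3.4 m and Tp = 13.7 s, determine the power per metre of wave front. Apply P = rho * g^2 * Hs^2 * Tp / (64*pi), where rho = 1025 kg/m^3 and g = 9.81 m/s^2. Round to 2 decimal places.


Apply wave power formula:
  g^2 = 9.81^2 = 96.2361
  Hs^2 = 3.4^2 = 11.56
  Numerator = rho * g^2 * Hs^2 * Tp = 1025 * 96.2361 * 11.56 * 13.7 = 15622131.22
  Denominator = 64 * pi = 201.0619
  P = 15622131.22 / 201.0619 = 77698.11 W/m

77698.11


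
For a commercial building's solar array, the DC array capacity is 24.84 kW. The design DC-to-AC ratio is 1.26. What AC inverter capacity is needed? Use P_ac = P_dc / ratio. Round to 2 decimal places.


The inverter AC capacity is determined by the DC/AC ratio.
Given: P_dc = 24.84 kW, DC/AC ratio = 1.26
P_ac = P_dc / ratio = 24.84 / 1.26
P_ac = 19.71 kW

19.71


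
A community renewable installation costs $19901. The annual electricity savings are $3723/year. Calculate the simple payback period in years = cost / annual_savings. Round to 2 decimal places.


Simple payback period = initial cost / annual savings
Payback = 19901 / 3723
Payback = 5.35 years

5.35


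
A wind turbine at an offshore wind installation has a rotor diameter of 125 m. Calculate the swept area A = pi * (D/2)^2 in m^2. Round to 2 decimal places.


Compute the rotor radius:
  r = D / 2 = 125 / 2 = 62.5 m
Calculate swept area:
  A = pi * r^2 = pi * 62.5^2
  A = 12271.85 m^2

12271.85


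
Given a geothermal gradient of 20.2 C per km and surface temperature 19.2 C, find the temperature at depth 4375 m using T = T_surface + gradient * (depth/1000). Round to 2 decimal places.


Convert depth to km: 4375 / 1000 = 4.375 km
Temperature increase = gradient * depth_km = 20.2 * 4.375 = 88.38 C
Temperature at depth = T_surface + delta_T = 19.2 + 88.38
T = 107.58 C

107.58


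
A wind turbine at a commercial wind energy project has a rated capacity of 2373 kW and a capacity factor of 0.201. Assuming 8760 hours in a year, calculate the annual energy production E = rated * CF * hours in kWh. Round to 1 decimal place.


Annual energy = rated_kW * capacity_factor * hours_per_year
Given: P_rated = 2373 kW, CF = 0.201, hours = 8760
E = 2373 * 0.201 * 8760
E = 4178283.5 kWh

4178283.5


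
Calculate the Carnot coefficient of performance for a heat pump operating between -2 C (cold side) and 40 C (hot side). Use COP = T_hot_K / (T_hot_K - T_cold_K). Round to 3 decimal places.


Convert to Kelvin:
  T_hot = 40 + 273.15 = 313.15 K
  T_cold = -2 + 273.15 = 271.15 K
Apply Carnot COP formula:
  COP = T_hot_K / (T_hot_K - T_cold_K) = 313.15 / 42.0
  COP = 7.456

7.456


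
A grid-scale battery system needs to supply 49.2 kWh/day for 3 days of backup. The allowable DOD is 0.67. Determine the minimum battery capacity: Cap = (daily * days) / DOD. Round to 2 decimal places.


Total energy needed = daily * days = 49.2 * 3 = 147.6 kWh
Account for depth of discharge:
  Cap = total_energy / DOD = 147.6 / 0.67
  Cap = 220.30 kWh

220.30


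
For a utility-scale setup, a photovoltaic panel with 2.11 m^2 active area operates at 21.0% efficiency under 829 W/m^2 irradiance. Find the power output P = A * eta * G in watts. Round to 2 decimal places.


Use the solar power formula P = A * eta * G.
Given: A = 2.11 m^2, eta = 0.21, G = 829 W/m^2
P = 2.11 * 0.21 * 829
P = 367.33 W

367.33


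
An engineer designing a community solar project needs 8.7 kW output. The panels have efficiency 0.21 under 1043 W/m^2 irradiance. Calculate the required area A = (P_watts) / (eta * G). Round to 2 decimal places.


Convert target power to watts: P = 8.7 * 1000 = 8700.0 W
Compute denominator: eta * G = 0.21 * 1043 = 219.03
Required area A = P / (eta * G) = 8700.0 / 219.03
A = 39.72 m^2

39.72


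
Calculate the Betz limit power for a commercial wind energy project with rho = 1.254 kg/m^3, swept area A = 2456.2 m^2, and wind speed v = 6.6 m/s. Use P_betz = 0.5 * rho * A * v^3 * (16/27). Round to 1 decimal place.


The Betz coefficient Cp_max = 16/27 = 0.5926
v^3 = 6.6^3 = 287.496
P_betz = 0.5 * rho * A * v^3 * Cp_max
P_betz = 0.5 * 1.254 * 2456.2 * 287.496 * 0.5926
P_betz = 262373.1 W

262373.1


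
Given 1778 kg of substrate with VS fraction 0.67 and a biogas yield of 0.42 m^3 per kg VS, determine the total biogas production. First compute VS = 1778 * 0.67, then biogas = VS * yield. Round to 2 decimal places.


Compute volatile solids:
  VS = mass * VS_fraction = 1778 * 0.67 = 1191.26 kg
Calculate biogas volume:
  Biogas = VS * specific_yield = 1191.26 * 0.42
  Biogas = 500.33 m^3

500.33


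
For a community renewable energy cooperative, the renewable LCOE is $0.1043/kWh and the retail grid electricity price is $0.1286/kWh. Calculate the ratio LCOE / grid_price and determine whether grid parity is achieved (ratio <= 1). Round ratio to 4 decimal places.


Compare LCOE to grid price:
  LCOE = $0.1043/kWh, Grid price = $0.1286/kWh
  Ratio = LCOE / grid_price = 0.1043 / 0.1286 = 0.8110
  Grid parity achieved (ratio <= 1)? yes

0.8110


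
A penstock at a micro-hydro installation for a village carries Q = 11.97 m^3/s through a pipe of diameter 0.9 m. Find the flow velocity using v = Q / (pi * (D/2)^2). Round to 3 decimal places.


Compute pipe cross-sectional area:
  A = pi * (D/2)^2 = pi * (0.9/2)^2 = 0.6362 m^2
Calculate velocity:
  v = Q / A = 11.97 / 0.6362
  v = 18.816 m/s

18.816


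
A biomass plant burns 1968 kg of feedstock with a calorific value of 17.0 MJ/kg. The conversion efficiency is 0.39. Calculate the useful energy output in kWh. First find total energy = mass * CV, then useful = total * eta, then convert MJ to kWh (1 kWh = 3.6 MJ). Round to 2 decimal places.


Total energy = mass * CV = 1968 * 17.0 = 33456.0 MJ
Useful energy = total * eta = 33456.0 * 0.39 = 13047.84 MJ
Convert to kWh: 13047.84 / 3.6
Useful energy = 3624.40 kWh

3624.40


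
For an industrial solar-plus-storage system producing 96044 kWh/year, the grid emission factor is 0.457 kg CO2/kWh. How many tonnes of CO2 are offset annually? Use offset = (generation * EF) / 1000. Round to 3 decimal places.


CO2 offset in kg = generation * emission_factor
CO2 offset = 96044 * 0.457 = 43892.11 kg
Convert to tonnes:
  CO2 offset = 43892.11 / 1000 = 43.892 tonnes

43.892


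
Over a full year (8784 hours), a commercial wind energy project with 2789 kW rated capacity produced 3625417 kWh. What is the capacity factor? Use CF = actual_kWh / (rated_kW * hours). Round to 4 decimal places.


Capacity factor = actual output / maximum possible output
Maximum possible = rated * hours = 2789 * 8784 = 24498576 kWh
CF = 3625417 / 24498576
CF = 0.1480

0.1480


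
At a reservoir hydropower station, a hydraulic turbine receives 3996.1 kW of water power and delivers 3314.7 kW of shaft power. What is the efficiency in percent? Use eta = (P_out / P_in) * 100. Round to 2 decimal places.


Turbine efficiency = (output power / input power) * 100
eta = (3314.7 / 3996.1) * 100
eta = 82.95%

82.95


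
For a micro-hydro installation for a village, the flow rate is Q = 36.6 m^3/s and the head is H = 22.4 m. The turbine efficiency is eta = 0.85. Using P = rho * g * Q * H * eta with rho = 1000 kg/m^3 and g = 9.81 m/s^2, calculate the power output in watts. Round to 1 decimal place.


Apply the hydropower formula P = rho * g * Q * H * eta
rho * g = 1000 * 9.81 = 9810.0
P = 9810.0 * 36.6 * 22.4 * 0.85
P = 6836235.8 W

6836235.8


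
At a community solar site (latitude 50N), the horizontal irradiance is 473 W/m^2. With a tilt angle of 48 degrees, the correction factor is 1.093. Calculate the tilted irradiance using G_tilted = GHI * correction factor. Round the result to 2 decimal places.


Identify the given values:
  GHI = 473 W/m^2, tilt correction factor = 1.093
Apply the formula G_tilted = GHI * factor:
  G_tilted = 473 * 1.093
  G_tilted = 516.99 W/m^2

516.99


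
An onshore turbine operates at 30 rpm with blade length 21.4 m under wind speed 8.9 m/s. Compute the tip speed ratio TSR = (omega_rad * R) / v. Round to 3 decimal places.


Convert rotational speed to rad/s:
  omega = 30 * 2 * pi / 60 = 3.1416 rad/s
Compute tip speed:
  v_tip = omega * R = 3.1416 * 21.4 = 67.23 m/s
Tip speed ratio:
  TSR = v_tip / v_wind = 67.23 / 8.9 = 7.554

7.554


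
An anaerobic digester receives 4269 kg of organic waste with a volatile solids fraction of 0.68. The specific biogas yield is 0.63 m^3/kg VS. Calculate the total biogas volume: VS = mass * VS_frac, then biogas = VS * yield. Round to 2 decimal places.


Compute volatile solids:
  VS = mass * VS_fraction = 4269 * 0.68 = 2902.92 kg
Calculate biogas volume:
  Biogas = VS * specific_yield = 2902.92 * 0.63
  Biogas = 1828.84 m^3

1828.84


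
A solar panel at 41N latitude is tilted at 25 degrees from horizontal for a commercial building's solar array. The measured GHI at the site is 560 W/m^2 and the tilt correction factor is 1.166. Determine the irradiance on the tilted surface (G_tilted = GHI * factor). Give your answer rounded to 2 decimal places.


Identify the given values:
  GHI = 560 W/m^2, tilt correction factor = 1.166
Apply the formula G_tilted = GHI * factor:
  G_tilted = 560 * 1.166
  G_tilted = 652.96 W/m^2

652.96


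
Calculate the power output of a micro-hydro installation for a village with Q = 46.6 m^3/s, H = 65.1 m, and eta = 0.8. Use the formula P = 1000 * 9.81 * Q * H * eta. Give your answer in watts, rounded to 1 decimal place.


Apply the hydropower formula P = rho * g * Q * H * eta
rho * g = 1000 * 9.81 = 9810.0
P = 9810.0 * 46.6 * 65.1 * 0.8
P = 23808163.7 W

23808163.7


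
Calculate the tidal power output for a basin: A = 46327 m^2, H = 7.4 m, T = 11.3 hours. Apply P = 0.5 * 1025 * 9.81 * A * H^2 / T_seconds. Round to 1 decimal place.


Convert period to seconds: T = 11.3 * 3600 = 40680.0 s
H^2 = 7.4^2 = 54.76
P = 0.5 * rho * g * A * H^2 / T
P = 0.5 * 1025 * 9.81 * 46327 * 54.76 / 40680.0
P = 313530.3 W

313530.3


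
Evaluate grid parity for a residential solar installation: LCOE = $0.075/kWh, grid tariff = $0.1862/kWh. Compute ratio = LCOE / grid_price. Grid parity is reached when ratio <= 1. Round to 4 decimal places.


Compare LCOE to grid price:
  LCOE = $0.075/kWh, Grid price = $0.1862/kWh
  Ratio = LCOE / grid_price = 0.075 / 0.1862 = 0.4028
  Grid parity achieved (ratio <= 1)? yes

0.4028


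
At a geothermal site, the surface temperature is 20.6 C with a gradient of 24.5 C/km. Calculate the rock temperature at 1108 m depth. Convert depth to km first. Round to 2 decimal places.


Convert depth to km: 1108 / 1000 = 1.108 km
Temperature increase = gradient * depth_km = 24.5 * 1.108 = 27.15 C
Temperature at depth = T_surface + delta_T = 20.6 + 27.15
T = 47.75 C

47.75


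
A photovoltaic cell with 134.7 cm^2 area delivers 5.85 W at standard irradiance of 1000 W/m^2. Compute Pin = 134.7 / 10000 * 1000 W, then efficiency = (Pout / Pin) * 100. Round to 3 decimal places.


First compute the input power:
  Pin = area_cm2 / 10000 * G = 134.7 / 10000 * 1000 = 13.47 W
Then compute efficiency:
  Efficiency = (Pout / Pin) * 100 = (5.85 / 13.47) * 100
  Efficiency = 43.430%

43.430


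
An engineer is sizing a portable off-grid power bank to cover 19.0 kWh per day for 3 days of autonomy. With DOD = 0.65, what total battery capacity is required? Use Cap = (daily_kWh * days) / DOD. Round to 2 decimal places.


Total energy needed = daily * days = 19.0 * 3 = 57.0 kWh
Account for depth of discharge:
  Cap = total_energy / DOD = 57.0 / 0.65
  Cap = 87.69 kWh

87.69


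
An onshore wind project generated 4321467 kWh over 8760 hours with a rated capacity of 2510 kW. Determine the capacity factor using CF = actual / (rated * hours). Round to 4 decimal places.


Capacity factor = actual output / maximum possible output
Maximum possible = rated * hours = 2510 * 8760 = 21987600 kWh
CF = 4321467 / 21987600
CF = 0.1965

0.1965


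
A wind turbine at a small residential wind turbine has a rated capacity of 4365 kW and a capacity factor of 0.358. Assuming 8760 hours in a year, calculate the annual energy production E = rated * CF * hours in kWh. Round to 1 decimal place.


Annual energy = rated_kW * capacity_factor * hours_per_year
Given: P_rated = 4365 kW, CF = 0.358, hours = 8760
E = 4365 * 0.358 * 8760
E = 13688989.2 kWh

13688989.2


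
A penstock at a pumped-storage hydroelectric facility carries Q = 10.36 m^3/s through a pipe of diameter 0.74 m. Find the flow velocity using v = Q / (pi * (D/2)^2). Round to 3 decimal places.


Compute pipe cross-sectional area:
  A = pi * (D/2)^2 = pi * (0.74/2)^2 = 0.4301 m^2
Calculate velocity:
  v = Q / A = 10.36 / 0.4301
  v = 24.088 m/s

24.088


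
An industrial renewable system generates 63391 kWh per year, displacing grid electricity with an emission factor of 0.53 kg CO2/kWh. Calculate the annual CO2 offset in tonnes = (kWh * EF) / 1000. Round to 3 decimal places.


CO2 offset in kg = generation * emission_factor
CO2 offset = 63391 * 0.53 = 33597.23 kg
Convert to tonnes:
  CO2 offset = 33597.23 / 1000 = 33.597 tonnes

33.597


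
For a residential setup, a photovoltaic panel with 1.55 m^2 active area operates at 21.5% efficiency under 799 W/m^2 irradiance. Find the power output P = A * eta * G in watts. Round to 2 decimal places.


Use the solar power formula P = A * eta * G.
Given: A = 1.55 m^2, eta = 0.215, G = 799 W/m^2
P = 1.55 * 0.215 * 799
P = 266.27 W

266.27


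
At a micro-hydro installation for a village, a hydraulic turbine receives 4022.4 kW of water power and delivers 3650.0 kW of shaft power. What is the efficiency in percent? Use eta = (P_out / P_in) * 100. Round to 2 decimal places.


Turbine efficiency = (output power / input power) * 100
eta = (3650.0 / 4022.4) * 100
eta = 90.74%

90.74


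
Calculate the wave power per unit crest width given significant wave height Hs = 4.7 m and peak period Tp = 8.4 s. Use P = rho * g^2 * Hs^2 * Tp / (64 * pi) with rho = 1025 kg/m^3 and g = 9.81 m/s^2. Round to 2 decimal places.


Apply wave power formula:
  g^2 = 9.81^2 = 96.2361
  Hs^2 = 4.7^2 = 22.09
  Numerator = rho * g^2 * Hs^2 * Tp = 1025 * 96.2361 * 22.09 * 8.4 = 18303615.42
  Denominator = 64 * pi = 201.0619
  P = 18303615.42 / 201.0619 = 91034.71 W/m

91034.71


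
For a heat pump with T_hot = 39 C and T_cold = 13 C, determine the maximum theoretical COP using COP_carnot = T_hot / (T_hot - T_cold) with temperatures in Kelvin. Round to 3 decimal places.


Convert to Kelvin:
  T_hot = 39 + 273.15 = 312.15 K
  T_cold = 13 + 273.15 = 286.15 K
Apply Carnot COP formula:
  COP = T_hot_K / (T_hot_K - T_cold_K) = 312.15 / 26.0
  COP = 12.006

12.006


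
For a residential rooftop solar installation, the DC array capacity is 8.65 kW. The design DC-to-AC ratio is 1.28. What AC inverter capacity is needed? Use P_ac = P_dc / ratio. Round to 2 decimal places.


The inverter AC capacity is determined by the DC/AC ratio.
Given: P_dc = 8.65 kW, DC/AC ratio = 1.28
P_ac = P_dc / ratio = 8.65 / 1.28
P_ac = 6.76 kW

6.76


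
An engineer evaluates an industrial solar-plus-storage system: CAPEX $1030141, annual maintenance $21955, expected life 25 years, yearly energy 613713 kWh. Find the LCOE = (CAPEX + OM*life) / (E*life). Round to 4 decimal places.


Total cost = CAPEX + OM * lifetime = 1030141 + 21955 * 25 = 1030141 + 548875 = 1579016
Total generation = annual * lifetime = 613713 * 25 = 15342825 kWh
LCOE = 1579016 / 15342825
LCOE = 0.1029 $/kWh

0.1029


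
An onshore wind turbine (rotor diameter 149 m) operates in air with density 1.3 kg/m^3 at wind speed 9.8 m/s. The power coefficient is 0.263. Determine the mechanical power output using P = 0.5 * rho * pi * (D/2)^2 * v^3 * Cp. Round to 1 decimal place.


Step 1 -- Compute swept area:
  A = pi * (D/2)^2 = pi * (149/2)^2 = 17436.62 m^2
Step 2 -- Apply wind power equation:
  P = 0.5 * rho * A * v^3 * Cp
  v^3 = 9.8^3 = 941.192
  P = 0.5 * 1.3 * 17436.62 * 941.192 * 0.263
  P = 2805496.6 W

2805496.6


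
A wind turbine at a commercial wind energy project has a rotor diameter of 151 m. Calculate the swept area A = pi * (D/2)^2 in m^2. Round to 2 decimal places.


Compute the rotor radius:
  r = D / 2 = 151 / 2 = 75.5 m
Calculate swept area:
  A = pi * r^2 = pi * 75.5^2
  A = 17907.86 m^2

17907.86


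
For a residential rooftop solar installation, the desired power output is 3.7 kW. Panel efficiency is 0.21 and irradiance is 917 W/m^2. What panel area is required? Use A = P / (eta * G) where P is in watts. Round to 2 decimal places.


Convert target power to watts: P = 3.7 * 1000 = 3700.0 W
Compute denominator: eta * G = 0.21 * 917 = 192.57
Required area A = P / (eta * G) = 3700.0 / 192.57
A = 19.21 m^2

19.21


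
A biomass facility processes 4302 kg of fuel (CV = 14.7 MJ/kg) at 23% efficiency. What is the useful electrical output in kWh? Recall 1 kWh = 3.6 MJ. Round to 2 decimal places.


Total energy = mass * CV = 4302 * 14.7 = 63239.4 MJ
Useful energy = total * eta = 63239.4 * 0.23 = 14545.06 MJ
Convert to kWh: 14545.06 / 3.6
Useful energy = 4040.30 kWh

4040.30


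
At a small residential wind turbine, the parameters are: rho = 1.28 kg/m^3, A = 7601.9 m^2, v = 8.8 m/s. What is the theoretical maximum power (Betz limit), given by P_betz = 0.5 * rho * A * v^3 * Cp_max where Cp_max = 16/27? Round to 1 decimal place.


The Betz coefficient Cp_max = 16/27 = 0.5926
v^3 = 8.8^3 = 681.472
P_betz = 0.5 * rho * A * v^3 * Cp_max
P_betz = 0.5 * 1.28 * 7601.9 * 681.472 * 0.5926
P_betz = 1964745.8 W

1964745.8
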